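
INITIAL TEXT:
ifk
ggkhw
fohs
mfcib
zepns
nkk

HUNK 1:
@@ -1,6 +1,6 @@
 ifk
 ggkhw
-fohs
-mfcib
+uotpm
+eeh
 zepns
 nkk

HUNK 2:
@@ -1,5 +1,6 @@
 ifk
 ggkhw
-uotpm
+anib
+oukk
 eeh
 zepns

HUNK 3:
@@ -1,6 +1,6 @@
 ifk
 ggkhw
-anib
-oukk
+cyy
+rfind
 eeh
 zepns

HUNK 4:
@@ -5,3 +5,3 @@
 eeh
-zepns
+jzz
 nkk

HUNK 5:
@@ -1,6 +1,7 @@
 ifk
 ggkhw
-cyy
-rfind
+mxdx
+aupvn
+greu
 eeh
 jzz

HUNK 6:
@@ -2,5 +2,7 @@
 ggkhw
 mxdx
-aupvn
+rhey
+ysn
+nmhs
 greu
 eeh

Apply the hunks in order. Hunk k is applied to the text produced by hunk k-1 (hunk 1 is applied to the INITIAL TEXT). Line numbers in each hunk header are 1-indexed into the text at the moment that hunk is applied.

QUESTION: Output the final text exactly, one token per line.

Answer: ifk
ggkhw
mxdx
rhey
ysn
nmhs
greu
eeh
jzz
nkk

Derivation:
Hunk 1: at line 1 remove [fohs,mfcib] add [uotpm,eeh] -> 6 lines: ifk ggkhw uotpm eeh zepns nkk
Hunk 2: at line 1 remove [uotpm] add [anib,oukk] -> 7 lines: ifk ggkhw anib oukk eeh zepns nkk
Hunk 3: at line 1 remove [anib,oukk] add [cyy,rfind] -> 7 lines: ifk ggkhw cyy rfind eeh zepns nkk
Hunk 4: at line 5 remove [zepns] add [jzz] -> 7 lines: ifk ggkhw cyy rfind eeh jzz nkk
Hunk 5: at line 1 remove [cyy,rfind] add [mxdx,aupvn,greu] -> 8 lines: ifk ggkhw mxdx aupvn greu eeh jzz nkk
Hunk 6: at line 2 remove [aupvn] add [rhey,ysn,nmhs] -> 10 lines: ifk ggkhw mxdx rhey ysn nmhs greu eeh jzz nkk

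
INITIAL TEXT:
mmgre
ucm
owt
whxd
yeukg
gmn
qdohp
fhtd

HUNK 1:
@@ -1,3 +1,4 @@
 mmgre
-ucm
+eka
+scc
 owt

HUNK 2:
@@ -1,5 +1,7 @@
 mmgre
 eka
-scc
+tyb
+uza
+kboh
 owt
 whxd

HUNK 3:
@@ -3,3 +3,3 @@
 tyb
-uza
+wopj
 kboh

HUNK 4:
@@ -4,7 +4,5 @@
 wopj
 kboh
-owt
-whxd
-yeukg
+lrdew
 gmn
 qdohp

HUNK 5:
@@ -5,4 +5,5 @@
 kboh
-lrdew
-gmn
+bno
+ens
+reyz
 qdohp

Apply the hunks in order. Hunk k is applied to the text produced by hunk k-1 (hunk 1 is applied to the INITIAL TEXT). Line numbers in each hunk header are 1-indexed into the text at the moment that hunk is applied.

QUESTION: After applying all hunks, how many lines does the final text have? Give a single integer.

Hunk 1: at line 1 remove [ucm] add [eka,scc] -> 9 lines: mmgre eka scc owt whxd yeukg gmn qdohp fhtd
Hunk 2: at line 1 remove [scc] add [tyb,uza,kboh] -> 11 lines: mmgre eka tyb uza kboh owt whxd yeukg gmn qdohp fhtd
Hunk 3: at line 3 remove [uza] add [wopj] -> 11 lines: mmgre eka tyb wopj kboh owt whxd yeukg gmn qdohp fhtd
Hunk 4: at line 4 remove [owt,whxd,yeukg] add [lrdew] -> 9 lines: mmgre eka tyb wopj kboh lrdew gmn qdohp fhtd
Hunk 5: at line 5 remove [lrdew,gmn] add [bno,ens,reyz] -> 10 lines: mmgre eka tyb wopj kboh bno ens reyz qdohp fhtd
Final line count: 10

Answer: 10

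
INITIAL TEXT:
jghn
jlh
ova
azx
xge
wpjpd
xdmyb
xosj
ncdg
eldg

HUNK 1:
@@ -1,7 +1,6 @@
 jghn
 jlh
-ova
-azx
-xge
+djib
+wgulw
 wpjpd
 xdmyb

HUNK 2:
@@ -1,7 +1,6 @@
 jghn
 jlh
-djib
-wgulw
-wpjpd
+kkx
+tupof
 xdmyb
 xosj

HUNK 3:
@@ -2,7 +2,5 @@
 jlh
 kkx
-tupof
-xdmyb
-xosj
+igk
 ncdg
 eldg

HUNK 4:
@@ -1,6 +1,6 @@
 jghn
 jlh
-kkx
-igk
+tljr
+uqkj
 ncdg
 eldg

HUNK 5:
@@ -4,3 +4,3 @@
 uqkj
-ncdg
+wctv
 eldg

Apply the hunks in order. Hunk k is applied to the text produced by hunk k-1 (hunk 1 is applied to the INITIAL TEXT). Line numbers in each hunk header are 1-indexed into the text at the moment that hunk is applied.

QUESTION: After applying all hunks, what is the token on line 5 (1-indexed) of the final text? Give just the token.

Hunk 1: at line 1 remove [ova,azx,xge] add [djib,wgulw] -> 9 lines: jghn jlh djib wgulw wpjpd xdmyb xosj ncdg eldg
Hunk 2: at line 1 remove [djib,wgulw,wpjpd] add [kkx,tupof] -> 8 lines: jghn jlh kkx tupof xdmyb xosj ncdg eldg
Hunk 3: at line 2 remove [tupof,xdmyb,xosj] add [igk] -> 6 lines: jghn jlh kkx igk ncdg eldg
Hunk 4: at line 1 remove [kkx,igk] add [tljr,uqkj] -> 6 lines: jghn jlh tljr uqkj ncdg eldg
Hunk 5: at line 4 remove [ncdg] add [wctv] -> 6 lines: jghn jlh tljr uqkj wctv eldg
Final line 5: wctv

Answer: wctv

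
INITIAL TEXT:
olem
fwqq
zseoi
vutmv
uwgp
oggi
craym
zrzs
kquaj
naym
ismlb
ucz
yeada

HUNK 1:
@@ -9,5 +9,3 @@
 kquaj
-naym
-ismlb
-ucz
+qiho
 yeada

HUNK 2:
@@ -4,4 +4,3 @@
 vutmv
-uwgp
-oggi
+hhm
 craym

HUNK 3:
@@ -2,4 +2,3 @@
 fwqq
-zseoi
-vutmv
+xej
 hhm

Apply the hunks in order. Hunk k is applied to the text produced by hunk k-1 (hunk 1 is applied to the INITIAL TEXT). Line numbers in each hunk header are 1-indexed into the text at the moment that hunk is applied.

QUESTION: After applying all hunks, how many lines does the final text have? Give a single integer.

Answer: 9

Derivation:
Hunk 1: at line 9 remove [naym,ismlb,ucz] add [qiho] -> 11 lines: olem fwqq zseoi vutmv uwgp oggi craym zrzs kquaj qiho yeada
Hunk 2: at line 4 remove [uwgp,oggi] add [hhm] -> 10 lines: olem fwqq zseoi vutmv hhm craym zrzs kquaj qiho yeada
Hunk 3: at line 2 remove [zseoi,vutmv] add [xej] -> 9 lines: olem fwqq xej hhm craym zrzs kquaj qiho yeada
Final line count: 9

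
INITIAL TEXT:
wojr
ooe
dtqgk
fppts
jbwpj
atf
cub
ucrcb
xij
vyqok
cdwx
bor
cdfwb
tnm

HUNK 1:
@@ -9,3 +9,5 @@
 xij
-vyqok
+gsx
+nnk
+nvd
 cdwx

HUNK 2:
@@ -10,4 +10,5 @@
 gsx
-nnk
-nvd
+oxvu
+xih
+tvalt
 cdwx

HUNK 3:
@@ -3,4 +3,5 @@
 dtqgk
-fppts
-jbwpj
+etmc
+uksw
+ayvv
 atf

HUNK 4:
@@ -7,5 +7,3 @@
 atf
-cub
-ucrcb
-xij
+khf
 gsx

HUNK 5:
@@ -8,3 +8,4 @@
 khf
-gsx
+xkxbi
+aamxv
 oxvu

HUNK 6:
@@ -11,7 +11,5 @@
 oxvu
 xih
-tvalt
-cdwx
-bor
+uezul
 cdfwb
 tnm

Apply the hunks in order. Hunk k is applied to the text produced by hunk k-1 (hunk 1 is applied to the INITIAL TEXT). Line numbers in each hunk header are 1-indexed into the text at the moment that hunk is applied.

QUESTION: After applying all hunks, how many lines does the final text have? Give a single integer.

Answer: 15

Derivation:
Hunk 1: at line 9 remove [vyqok] add [gsx,nnk,nvd] -> 16 lines: wojr ooe dtqgk fppts jbwpj atf cub ucrcb xij gsx nnk nvd cdwx bor cdfwb tnm
Hunk 2: at line 10 remove [nnk,nvd] add [oxvu,xih,tvalt] -> 17 lines: wojr ooe dtqgk fppts jbwpj atf cub ucrcb xij gsx oxvu xih tvalt cdwx bor cdfwb tnm
Hunk 3: at line 3 remove [fppts,jbwpj] add [etmc,uksw,ayvv] -> 18 lines: wojr ooe dtqgk etmc uksw ayvv atf cub ucrcb xij gsx oxvu xih tvalt cdwx bor cdfwb tnm
Hunk 4: at line 7 remove [cub,ucrcb,xij] add [khf] -> 16 lines: wojr ooe dtqgk etmc uksw ayvv atf khf gsx oxvu xih tvalt cdwx bor cdfwb tnm
Hunk 5: at line 8 remove [gsx] add [xkxbi,aamxv] -> 17 lines: wojr ooe dtqgk etmc uksw ayvv atf khf xkxbi aamxv oxvu xih tvalt cdwx bor cdfwb tnm
Hunk 6: at line 11 remove [tvalt,cdwx,bor] add [uezul] -> 15 lines: wojr ooe dtqgk etmc uksw ayvv atf khf xkxbi aamxv oxvu xih uezul cdfwb tnm
Final line count: 15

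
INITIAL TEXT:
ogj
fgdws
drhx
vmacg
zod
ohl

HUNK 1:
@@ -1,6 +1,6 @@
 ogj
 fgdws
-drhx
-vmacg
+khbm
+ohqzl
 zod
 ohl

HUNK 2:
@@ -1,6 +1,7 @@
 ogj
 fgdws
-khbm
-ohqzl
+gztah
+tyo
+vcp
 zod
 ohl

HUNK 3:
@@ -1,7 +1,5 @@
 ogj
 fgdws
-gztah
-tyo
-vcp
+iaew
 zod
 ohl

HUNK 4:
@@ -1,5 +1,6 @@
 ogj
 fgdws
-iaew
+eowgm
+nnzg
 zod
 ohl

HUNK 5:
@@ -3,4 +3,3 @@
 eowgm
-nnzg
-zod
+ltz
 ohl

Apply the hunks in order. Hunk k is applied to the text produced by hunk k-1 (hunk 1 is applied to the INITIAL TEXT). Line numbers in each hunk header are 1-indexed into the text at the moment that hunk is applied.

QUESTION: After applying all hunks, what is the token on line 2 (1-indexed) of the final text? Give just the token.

Hunk 1: at line 1 remove [drhx,vmacg] add [khbm,ohqzl] -> 6 lines: ogj fgdws khbm ohqzl zod ohl
Hunk 2: at line 1 remove [khbm,ohqzl] add [gztah,tyo,vcp] -> 7 lines: ogj fgdws gztah tyo vcp zod ohl
Hunk 3: at line 1 remove [gztah,tyo,vcp] add [iaew] -> 5 lines: ogj fgdws iaew zod ohl
Hunk 4: at line 1 remove [iaew] add [eowgm,nnzg] -> 6 lines: ogj fgdws eowgm nnzg zod ohl
Hunk 5: at line 3 remove [nnzg,zod] add [ltz] -> 5 lines: ogj fgdws eowgm ltz ohl
Final line 2: fgdws

Answer: fgdws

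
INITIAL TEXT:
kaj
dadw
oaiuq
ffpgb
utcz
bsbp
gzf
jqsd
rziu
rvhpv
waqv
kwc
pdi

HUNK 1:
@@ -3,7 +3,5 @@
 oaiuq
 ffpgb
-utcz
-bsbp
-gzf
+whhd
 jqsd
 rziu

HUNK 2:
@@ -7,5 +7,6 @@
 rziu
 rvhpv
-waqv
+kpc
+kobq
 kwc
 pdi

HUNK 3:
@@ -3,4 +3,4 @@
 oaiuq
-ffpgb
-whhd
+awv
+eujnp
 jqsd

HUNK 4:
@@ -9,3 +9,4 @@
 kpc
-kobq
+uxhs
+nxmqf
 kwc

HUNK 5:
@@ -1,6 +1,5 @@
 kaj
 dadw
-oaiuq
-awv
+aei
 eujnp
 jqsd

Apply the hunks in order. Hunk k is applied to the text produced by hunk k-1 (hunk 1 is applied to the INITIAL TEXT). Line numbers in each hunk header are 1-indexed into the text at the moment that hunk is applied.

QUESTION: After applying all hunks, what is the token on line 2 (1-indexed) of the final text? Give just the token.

Answer: dadw

Derivation:
Hunk 1: at line 3 remove [utcz,bsbp,gzf] add [whhd] -> 11 lines: kaj dadw oaiuq ffpgb whhd jqsd rziu rvhpv waqv kwc pdi
Hunk 2: at line 7 remove [waqv] add [kpc,kobq] -> 12 lines: kaj dadw oaiuq ffpgb whhd jqsd rziu rvhpv kpc kobq kwc pdi
Hunk 3: at line 3 remove [ffpgb,whhd] add [awv,eujnp] -> 12 lines: kaj dadw oaiuq awv eujnp jqsd rziu rvhpv kpc kobq kwc pdi
Hunk 4: at line 9 remove [kobq] add [uxhs,nxmqf] -> 13 lines: kaj dadw oaiuq awv eujnp jqsd rziu rvhpv kpc uxhs nxmqf kwc pdi
Hunk 5: at line 1 remove [oaiuq,awv] add [aei] -> 12 lines: kaj dadw aei eujnp jqsd rziu rvhpv kpc uxhs nxmqf kwc pdi
Final line 2: dadw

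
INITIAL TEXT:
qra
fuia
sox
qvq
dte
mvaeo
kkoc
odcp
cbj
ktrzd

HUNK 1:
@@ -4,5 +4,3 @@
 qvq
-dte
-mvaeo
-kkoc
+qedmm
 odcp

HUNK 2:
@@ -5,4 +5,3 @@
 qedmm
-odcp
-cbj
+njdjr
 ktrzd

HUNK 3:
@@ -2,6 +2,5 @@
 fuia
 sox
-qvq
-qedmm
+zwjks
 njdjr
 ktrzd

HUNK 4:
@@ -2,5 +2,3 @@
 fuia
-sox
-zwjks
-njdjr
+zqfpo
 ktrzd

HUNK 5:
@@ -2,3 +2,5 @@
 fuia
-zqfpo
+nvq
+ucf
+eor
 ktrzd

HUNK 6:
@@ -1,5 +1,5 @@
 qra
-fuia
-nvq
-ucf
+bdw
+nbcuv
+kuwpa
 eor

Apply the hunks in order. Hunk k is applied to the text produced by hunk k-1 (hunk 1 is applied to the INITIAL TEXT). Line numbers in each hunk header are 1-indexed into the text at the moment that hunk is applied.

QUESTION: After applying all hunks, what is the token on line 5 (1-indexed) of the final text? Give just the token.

Answer: eor

Derivation:
Hunk 1: at line 4 remove [dte,mvaeo,kkoc] add [qedmm] -> 8 lines: qra fuia sox qvq qedmm odcp cbj ktrzd
Hunk 2: at line 5 remove [odcp,cbj] add [njdjr] -> 7 lines: qra fuia sox qvq qedmm njdjr ktrzd
Hunk 3: at line 2 remove [qvq,qedmm] add [zwjks] -> 6 lines: qra fuia sox zwjks njdjr ktrzd
Hunk 4: at line 2 remove [sox,zwjks,njdjr] add [zqfpo] -> 4 lines: qra fuia zqfpo ktrzd
Hunk 5: at line 2 remove [zqfpo] add [nvq,ucf,eor] -> 6 lines: qra fuia nvq ucf eor ktrzd
Hunk 6: at line 1 remove [fuia,nvq,ucf] add [bdw,nbcuv,kuwpa] -> 6 lines: qra bdw nbcuv kuwpa eor ktrzd
Final line 5: eor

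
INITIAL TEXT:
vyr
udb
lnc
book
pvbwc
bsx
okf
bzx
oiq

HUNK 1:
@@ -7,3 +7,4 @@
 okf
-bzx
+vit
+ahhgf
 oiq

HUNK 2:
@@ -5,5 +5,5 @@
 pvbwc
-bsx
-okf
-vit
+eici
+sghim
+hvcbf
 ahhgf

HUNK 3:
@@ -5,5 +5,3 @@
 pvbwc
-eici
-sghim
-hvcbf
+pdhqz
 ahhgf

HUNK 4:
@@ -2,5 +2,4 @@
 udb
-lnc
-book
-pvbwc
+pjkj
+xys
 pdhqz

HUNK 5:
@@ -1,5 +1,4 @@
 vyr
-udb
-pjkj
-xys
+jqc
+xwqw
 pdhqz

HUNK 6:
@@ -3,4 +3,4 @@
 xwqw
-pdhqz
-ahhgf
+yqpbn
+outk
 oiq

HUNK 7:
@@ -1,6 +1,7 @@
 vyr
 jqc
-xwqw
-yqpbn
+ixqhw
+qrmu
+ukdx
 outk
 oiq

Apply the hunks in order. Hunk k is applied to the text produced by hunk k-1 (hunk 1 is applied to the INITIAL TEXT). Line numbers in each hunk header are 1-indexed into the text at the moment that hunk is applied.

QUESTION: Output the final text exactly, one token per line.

Hunk 1: at line 7 remove [bzx] add [vit,ahhgf] -> 10 lines: vyr udb lnc book pvbwc bsx okf vit ahhgf oiq
Hunk 2: at line 5 remove [bsx,okf,vit] add [eici,sghim,hvcbf] -> 10 lines: vyr udb lnc book pvbwc eici sghim hvcbf ahhgf oiq
Hunk 3: at line 5 remove [eici,sghim,hvcbf] add [pdhqz] -> 8 lines: vyr udb lnc book pvbwc pdhqz ahhgf oiq
Hunk 4: at line 2 remove [lnc,book,pvbwc] add [pjkj,xys] -> 7 lines: vyr udb pjkj xys pdhqz ahhgf oiq
Hunk 5: at line 1 remove [udb,pjkj,xys] add [jqc,xwqw] -> 6 lines: vyr jqc xwqw pdhqz ahhgf oiq
Hunk 6: at line 3 remove [pdhqz,ahhgf] add [yqpbn,outk] -> 6 lines: vyr jqc xwqw yqpbn outk oiq
Hunk 7: at line 1 remove [xwqw,yqpbn] add [ixqhw,qrmu,ukdx] -> 7 lines: vyr jqc ixqhw qrmu ukdx outk oiq

Answer: vyr
jqc
ixqhw
qrmu
ukdx
outk
oiq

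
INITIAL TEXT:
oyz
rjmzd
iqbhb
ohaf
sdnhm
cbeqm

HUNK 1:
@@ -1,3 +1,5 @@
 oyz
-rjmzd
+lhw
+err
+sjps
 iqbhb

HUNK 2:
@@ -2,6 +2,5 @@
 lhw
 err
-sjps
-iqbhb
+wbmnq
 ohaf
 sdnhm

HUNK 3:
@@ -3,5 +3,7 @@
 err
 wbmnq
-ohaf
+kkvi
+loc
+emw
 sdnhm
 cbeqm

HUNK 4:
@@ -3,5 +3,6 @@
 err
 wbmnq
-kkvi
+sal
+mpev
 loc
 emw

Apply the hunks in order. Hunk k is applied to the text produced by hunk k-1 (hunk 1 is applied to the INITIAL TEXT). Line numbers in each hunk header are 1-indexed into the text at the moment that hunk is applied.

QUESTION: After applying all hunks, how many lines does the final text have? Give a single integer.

Answer: 10

Derivation:
Hunk 1: at line 1 remove [rjmzd] add [lhw,err,sjps] -> 8 lines: oyz lhw err sjps iqbhb ohaf sdnhm cbeqm
Hunk 2: at line 2 remove [sjps,iqbhb] add [wbmnq] -> 7 lines: oyz lhw err wbmnq ohaf sdnhm cbeqm
Hunk 3: at line 3 remove [ohaf] add [kkvi,loc,emw] -> 9 lines: oyz lhw err wbmnq kkvi loc emw sdnhm cbeqm
Hunk 4: at line 3 remove [kkvi] add [sal,mpev] -> 10 lines: oyz lhw err wbmnq sal mpev loc emw sdnhm cbeqm
Final line count: 10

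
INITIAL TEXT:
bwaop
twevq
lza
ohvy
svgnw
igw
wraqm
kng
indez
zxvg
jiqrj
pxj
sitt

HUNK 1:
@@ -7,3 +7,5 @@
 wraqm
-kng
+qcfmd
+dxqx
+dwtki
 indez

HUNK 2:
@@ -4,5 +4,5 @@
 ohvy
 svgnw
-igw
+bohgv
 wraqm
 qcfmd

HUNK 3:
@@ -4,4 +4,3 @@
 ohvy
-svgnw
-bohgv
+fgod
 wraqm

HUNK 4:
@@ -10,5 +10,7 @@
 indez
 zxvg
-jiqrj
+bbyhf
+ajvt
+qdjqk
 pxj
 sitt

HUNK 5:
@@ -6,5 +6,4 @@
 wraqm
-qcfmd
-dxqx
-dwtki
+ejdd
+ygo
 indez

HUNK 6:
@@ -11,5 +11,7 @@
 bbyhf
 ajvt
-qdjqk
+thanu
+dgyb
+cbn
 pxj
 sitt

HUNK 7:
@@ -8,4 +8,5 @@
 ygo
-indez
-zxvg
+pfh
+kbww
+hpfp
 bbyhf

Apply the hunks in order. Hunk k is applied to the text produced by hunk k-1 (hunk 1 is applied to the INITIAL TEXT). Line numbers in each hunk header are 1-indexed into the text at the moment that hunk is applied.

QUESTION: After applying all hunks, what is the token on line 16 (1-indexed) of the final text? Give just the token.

Hunk 1: at line 7 remove [kng] add [qcfmd,dxqx,dwtki] -> 15 lines: bwaop twevq lza ohvy svgnw igw wraqm qcfmd dxqx dwtki indez zxvg jiqrj pxj sitt
Hunk 2: at line 4 remove [igw] add [bohgv] -> 15 lines: bwaop twevq lza ohvy svgnw bohgv wraqm qcfmd dxqx dwtki indez zxvg jiqrj pxj sitt
Hunk 3: at line 4 remove [svgnw,bohgv] add [fgod] -> 14 lines: bwaop twevq lza ohvy fgod wraqm qcfmd dxqx dwtki indez zxvg jiqrj pxj sitt
Hunk 4: at line 10 remove [jiqrj] add [bbyhf,ajvt,qdjqk] -> 16 lines: bwaop twevq lza ohvy fgod wraqm qcfmd dxqx dwtki indez zxvg bbyhf ajvt qdjqk pxj sitt
Hunk 5: at line 6 remove [qcfmd,dxqx,dwtki] add [ejdd,ygo] -> 15 lines: bwaop twevq lza ohvy fgod wraqm ejdd ygo indez zxvg bbyhf ajvt qdjqk pxj sitt
Hunk 6: at line 11 remove [qdjqk] add [thanu,dgyb,cbn] -> 17 lines: bwaop twevq lza ohvy fgod wraqm ejdd ygo indez zxvg bbyhf ajvt thanu dgyb cbn pxj sitt
Hunk 7: at line 8 remove [indez,zxvg] add [pfh,kbww,hpfp] -> 18 lines: bwaop twevq lza ohvy fgod wraqm ejdd ygo pfh kbww hpfp bbyhf ajvt thanu dgyb cbn pxj sitt
Final line 16: cbn

Answer: cbn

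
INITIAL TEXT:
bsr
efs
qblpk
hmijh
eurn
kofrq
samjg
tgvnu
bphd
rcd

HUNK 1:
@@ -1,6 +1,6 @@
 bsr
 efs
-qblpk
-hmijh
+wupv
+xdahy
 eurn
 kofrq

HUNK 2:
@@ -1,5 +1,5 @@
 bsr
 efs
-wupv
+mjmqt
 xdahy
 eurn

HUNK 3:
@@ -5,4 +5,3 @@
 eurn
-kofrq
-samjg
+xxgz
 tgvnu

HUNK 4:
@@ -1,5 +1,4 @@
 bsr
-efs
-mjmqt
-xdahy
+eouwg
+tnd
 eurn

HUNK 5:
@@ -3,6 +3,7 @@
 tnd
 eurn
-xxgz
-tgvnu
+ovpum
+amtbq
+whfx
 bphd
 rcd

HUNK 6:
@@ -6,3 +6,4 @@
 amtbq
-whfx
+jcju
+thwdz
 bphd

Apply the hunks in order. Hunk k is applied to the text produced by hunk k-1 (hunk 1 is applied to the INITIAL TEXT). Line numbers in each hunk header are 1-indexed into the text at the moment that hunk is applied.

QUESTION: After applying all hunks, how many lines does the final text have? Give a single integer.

Hunk 1: at line 1 remove [qblpk,hmijh] add [wupv,xdahy] -> 10 lines: bsr efs wupv xdahy eurn kofrq samjg tgvnu bphd rcd
Hunk 2: at line 1 remove [wupv] add [mjmqt] -> 10 lines: bsr efs mjmqt xdahy eurn kofrq samjg tgvnu bphd rcd
Hunk 3: at line 5 remove [kofrq,samjg] add [xxgz] -> 9 lines: bsr efs mjmqt xdahy eurn xxgz tgvnu bphd rcd
Hunk 4: at line 1 remove [efs,mjmqt,xdahy] add [eouwg,tnd] -> 8 lines: bsr eouwg tnd eurn xxgz tgvnu bphd rcd
Hunk 5: at line 3 remove [xxgz,tgvnu] add [ovpum,amtbq,whfx] -> 9 lines: bsr eouwg tnd eurn ovpum amtbq whfx bphd rcd
Hunk 6: at line 6 remove [whfx] add [jcju,thwdz] -> 10 lines: bsr eouwg tnd eurn ovpum amtbq jcju thwdz bphd rcd
Final line count: 10

Answer: 10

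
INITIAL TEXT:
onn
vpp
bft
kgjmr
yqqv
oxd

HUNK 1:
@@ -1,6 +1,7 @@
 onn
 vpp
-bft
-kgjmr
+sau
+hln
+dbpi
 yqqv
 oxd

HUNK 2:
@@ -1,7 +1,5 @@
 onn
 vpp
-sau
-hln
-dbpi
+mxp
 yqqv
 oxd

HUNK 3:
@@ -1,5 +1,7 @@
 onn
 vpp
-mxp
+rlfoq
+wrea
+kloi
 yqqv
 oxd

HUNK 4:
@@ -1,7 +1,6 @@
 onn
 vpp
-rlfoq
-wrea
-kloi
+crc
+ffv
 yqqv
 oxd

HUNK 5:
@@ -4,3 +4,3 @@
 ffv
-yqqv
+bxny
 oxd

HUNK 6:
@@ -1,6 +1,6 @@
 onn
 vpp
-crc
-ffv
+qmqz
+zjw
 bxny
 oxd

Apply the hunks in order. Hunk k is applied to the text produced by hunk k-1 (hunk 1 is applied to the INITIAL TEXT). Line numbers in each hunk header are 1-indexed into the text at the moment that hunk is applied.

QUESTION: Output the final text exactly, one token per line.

Answer: onn
vpp
qmqz
zjw
bxny
oxd

Derivation:
Hunk 1: at line 1 remove [bft,kgjmr] add [sau,hln,dbpi] -> 7 lines: onn vpp sau hln dbpi yqqv oxd
Hunk 2: at line 1 remove [sau,hln,dbpi] add [mxp] -> 5 lines: onn vpp mxp yqqv oxd
Hunk 3: at line 1 remove [mxp] add [rlfoq,wrea,kloi] -> 7 lines: onn vpp rlfoq wrea kloi yqqv oxd
Hunk 4: at line 1 remove [rlfoq,wrea,kloi] add [crc,ffv] -> 6 lines: onn vpp crc ffv yqqv oxd
Hunk 5: at line 4 remove [yqqv] add [bxny] -> 6 lines: onn vpp crc ffv bxny oxd
Hunk 6: at line 1 remove [crc,ffv] add [qmqz,zjw] -> 6 lines: onn vpp qmqz zjw bxny oxd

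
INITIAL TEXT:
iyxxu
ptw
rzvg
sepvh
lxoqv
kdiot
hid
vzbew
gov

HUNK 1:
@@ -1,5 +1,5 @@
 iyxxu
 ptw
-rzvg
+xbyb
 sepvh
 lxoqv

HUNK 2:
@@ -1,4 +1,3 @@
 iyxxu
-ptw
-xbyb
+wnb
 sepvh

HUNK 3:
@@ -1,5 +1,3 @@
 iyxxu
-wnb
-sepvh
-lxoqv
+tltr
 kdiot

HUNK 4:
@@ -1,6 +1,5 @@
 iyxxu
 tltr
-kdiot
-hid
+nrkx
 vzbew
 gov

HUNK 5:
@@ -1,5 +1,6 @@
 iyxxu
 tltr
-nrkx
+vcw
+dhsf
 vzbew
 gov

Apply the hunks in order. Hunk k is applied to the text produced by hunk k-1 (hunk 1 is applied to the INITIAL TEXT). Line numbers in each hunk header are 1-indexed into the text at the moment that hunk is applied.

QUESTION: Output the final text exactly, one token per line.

Answer: iyxxu
tltr
vcw
dhsf
vzbew
gov

Derivation:
Hunk 1: at line 1 remove [rzvg] add [xbyb] -> 9 lines: iyxxu ptw xbyb sepvh lxoqv kdiot hid vzbew gov
Hunk 2: at line 1 remove [ptw,xbyb] add [wnb] -> 8 lines: iyxxu wnb sepvh lxoqv kdiot hid vzbew gov
Hunk 3: at line 1 remove [wnb,sepvh,lxoqv] add [tltr] -> 6 lines: iyxxu tltr kdiot hid vzbew gov
Hunk 4: at line 1 remove [kdiot,hid] add [nrkx] -> 5 lines: iyxxu tltr nrkx vzbew gov
Hunk 5: at line 1 remove [nrkx] add [vcw,dhsf] -> 6 lines: iyxxu tltr vcw dhsf vzbew gov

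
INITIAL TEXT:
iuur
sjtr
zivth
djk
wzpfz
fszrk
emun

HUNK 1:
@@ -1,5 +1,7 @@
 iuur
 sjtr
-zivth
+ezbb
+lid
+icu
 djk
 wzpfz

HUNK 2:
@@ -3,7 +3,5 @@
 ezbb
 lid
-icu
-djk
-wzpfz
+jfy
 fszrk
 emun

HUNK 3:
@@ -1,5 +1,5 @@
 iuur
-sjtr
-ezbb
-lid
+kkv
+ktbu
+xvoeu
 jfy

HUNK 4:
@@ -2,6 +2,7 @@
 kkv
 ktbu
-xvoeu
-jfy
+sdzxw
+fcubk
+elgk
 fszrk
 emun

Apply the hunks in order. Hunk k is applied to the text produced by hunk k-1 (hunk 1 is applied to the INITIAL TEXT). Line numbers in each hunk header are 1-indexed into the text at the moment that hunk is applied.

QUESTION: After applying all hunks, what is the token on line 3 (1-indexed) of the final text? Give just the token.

Answer: ktbu

Derivation:
Hunk 1: at line 1 remove [zivth] add [ezbb,lid,icu] -> 9 lines: iuur sjtr ezbb lid icu djk wzpfz fszrk emun
Hunk 2: at line 3 remove [icu,djk,wzpfz] add [jfy] -> 7 lines: iuur sjtr ezbb lid jfy fszrk emun
Hunk 3: at line 1 remove [sjtr,ezbb,lid] add [kkv,ktbu,xvoeu] -> 7 lines: iuur kkv ktbu xvoeu jfy fszrk emun
Hunk 4: at line 2 remove [xvoeu,jfy] add [sdzxw,fcubk,elgk] -> 8 lines: iuur kkv ktbu sdzxw fcubk elgk fszrk emun
Final line 3: ktbu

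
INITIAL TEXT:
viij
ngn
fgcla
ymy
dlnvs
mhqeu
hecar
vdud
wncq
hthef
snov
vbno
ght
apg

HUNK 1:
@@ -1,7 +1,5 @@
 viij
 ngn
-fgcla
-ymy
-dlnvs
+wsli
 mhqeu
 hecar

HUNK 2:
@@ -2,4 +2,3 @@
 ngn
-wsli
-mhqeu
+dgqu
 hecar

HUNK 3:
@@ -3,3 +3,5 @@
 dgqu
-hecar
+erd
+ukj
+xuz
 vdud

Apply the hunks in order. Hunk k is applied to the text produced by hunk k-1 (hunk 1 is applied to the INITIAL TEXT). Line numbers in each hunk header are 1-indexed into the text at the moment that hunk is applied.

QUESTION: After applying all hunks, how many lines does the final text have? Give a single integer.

Answer: 13

Derivation:
Hunk 1: at line 1 remove [fgcla,ymy,dlnvs] add [wsli] -> 12 lines: viij ngn wsli mhqeu hecar vdud wncq hthef snov vbno ght apg
Hunk 2: at line 2 remove [wsli,mhqeu] add [dgqu] -> 11 lines: viij ngn dgqu hecar vdud wncq hthef snov vbno ght apg
Hunk 3: at line 3 remove [hecar] add [erd,ukj,xuz] -> 13 lines: viij ngn dgqu erd ukj xuz vdud wncq hthef snov vbno ght apg
Final line count: 13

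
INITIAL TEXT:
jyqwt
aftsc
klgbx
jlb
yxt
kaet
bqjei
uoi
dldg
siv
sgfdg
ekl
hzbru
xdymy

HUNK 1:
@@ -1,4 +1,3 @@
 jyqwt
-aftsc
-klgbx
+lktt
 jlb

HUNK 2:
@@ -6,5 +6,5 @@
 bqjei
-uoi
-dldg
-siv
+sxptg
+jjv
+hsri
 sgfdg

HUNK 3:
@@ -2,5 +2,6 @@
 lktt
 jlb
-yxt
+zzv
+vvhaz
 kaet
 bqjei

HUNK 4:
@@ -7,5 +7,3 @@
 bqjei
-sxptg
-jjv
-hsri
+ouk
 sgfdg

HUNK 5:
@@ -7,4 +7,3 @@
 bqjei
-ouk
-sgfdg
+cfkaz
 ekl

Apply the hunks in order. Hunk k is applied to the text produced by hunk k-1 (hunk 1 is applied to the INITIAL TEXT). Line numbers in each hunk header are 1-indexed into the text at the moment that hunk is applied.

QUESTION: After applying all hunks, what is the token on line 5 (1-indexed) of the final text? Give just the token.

Answer: vvhaz

Derivation:
Hunk 1: at line 1 remove [aftsc,klgbx] add [lktt] -> 13 lines: jyqwt lktt jlb yxt kaet bqjei uoi dldg siv sgfdg ekl hzbru xdymy
Hunk 2: at line 6 remove [uoi,dldg,siv] add [sxptg,jjv,hsri] -> 13 lines: jyqwt lktt jlb yxt kaet bqjei sxptg jjv hsri sgfdg ekl hzbru xdymy
Hunk 3: at line 2 remove [yxt] add [zzv,vvhaz] -> 14 lines: jyqwt lktt jlb zzv vvhaz kaet bqjei sxptg jjv hsri sgfdg ekl hzbru xdymy
Hunk 4: at line 7 remove [sxptg,jjv,hsri] add [ouk] -> 12 lines: jyqwt lktt jlb zzv vvhaz kaet bqjei ouk sgfdg ekl hzbru xdymy
Hunk 5: at line 7 remove [ouk,sgfdg] add [cfkaz] -> 11 lines: jyqwt lktt jlb zzv vvhaz kaet bqjei cfkaz ekl hzbru xdymy
Final line 5: vvhaz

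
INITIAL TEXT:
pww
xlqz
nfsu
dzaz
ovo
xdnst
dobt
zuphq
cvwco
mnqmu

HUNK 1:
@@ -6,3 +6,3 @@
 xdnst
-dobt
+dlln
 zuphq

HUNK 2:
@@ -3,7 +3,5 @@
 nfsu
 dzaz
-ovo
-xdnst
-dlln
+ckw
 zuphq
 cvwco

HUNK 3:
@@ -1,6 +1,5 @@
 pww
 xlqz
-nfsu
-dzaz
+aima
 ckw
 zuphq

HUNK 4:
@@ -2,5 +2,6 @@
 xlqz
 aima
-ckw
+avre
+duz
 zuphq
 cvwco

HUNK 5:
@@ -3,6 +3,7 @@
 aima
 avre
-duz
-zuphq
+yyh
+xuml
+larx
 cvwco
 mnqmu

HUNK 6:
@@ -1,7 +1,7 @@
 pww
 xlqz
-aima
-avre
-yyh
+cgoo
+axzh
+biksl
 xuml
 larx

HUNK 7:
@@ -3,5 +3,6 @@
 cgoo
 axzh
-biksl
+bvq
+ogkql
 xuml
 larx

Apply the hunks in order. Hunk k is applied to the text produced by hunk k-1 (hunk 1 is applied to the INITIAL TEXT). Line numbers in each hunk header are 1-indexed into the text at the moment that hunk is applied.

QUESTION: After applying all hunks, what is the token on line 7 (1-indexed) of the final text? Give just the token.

Hunk 1: at line 6 remove [dobt] add [dlln] -> 10 lines: pww xlqz nfsu dzaz ovo xdnst dlln zuphq cvwco mnqmu
Hunk 2: at line 3 remove [ovo,xdnst,dlln] add [ckw] -> 8 lines: pww xlqz nfsu dzaz ckw zuphq cvwco mnqmu
Hunk 3: at line 1 remove [nfsu,dzaz] add [aima] -> 7 lines: pww xlqz aima ckw zuphq cvwco mnqmu
Hunk 4: at line 2 remove [ckw] add [avre,duz] -> 8 lines: pww xlqz aima avre duz zuphq cvwco mnqmu
Hunk 5: at line 3 remove [duz,zuphq] add [yyh,xuml,larx] -> 9 lines: pww xlqz aima avre yyh xuml larx cvwco mnqmu
Hunk 6: at line 1 remove [aima,avre,yyh] add [cgoo,axzh,biksl] -> 9 lines: pww xlqz cgoo axzh biksl xuml larx cvwco mnqmu
Hunk 7: at line 3 remove [biksl] add [bvq,ogkql] -> 10 lines: pww xlqz cgoo axzh bvq ogkql xuml larx cvwco mnqmu
Final line 7: xuml

Answer: xuml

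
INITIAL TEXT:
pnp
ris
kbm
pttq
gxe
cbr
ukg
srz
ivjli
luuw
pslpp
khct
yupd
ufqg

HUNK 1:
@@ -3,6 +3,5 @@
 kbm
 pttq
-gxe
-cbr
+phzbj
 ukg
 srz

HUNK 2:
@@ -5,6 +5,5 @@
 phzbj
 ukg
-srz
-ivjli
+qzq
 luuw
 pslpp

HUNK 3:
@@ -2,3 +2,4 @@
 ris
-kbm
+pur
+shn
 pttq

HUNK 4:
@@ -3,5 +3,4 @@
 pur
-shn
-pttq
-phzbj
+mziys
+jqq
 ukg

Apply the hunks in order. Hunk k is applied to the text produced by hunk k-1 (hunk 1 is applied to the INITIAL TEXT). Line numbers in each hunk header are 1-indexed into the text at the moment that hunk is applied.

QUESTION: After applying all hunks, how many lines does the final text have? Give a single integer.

Answer: 12

Derivation:
Hunk 1: at line 3 remove [gxe,cbr] add [phzbj] -> 13 lines: pnp ris kbm pttq phzbj ukg srz ivjli luuw pslpp khct yupd ufqg
Hunk 2: at line 5 remove [srz,ivjli] add [qzq] -> 12 lines: pnp ris kbm pttq phzbj ukg qzq luuw pslpp khct yupd ufqg
Hunk 3: at line 2 remove [kbm] add [pur,shn] -> 13 lines: pnp ris pur shn pttq phzbj ukg qzq luuw pslpp khct yupd ufqg
Hunk 4: at line 3 remove [shn,pttq,phzbj] add [mziys,jqq] -> 12 lines: pnp ris pur mziys jqq ukg qzq luuw pslpp khct yupd ufqg
Final line count: 12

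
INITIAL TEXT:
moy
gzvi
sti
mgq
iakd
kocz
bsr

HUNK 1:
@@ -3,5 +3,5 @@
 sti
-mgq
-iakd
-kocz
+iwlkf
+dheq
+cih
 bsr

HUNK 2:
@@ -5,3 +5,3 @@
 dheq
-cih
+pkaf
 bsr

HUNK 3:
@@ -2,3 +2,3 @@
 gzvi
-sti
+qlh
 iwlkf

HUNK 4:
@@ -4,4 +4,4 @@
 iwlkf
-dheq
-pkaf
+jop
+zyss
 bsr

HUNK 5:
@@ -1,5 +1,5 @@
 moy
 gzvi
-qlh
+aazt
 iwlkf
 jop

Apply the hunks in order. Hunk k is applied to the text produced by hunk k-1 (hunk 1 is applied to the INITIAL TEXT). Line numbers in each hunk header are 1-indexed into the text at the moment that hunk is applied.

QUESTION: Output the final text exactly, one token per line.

Hunk 1: at line 3 remove [mgq,iakd,kocz] add [iwlkf,dheq,cih] -> 7 lines: moy gzvi sti iwlkf dheq cih bsr
Hunk 2: at line 5 remove [cih] add [pkaf] -> 7 lines: moy gzvi sti iwlkf dheq pkaf bsr
Hunk 3: at line 2 remove [sti] add [qlh] -> 7 lines: moy gzvi qlh iwlkf dheq pkaf bsr
Hunk 4: at line 4 remove [dheq,pkaf] add [jop,zyss] -> 7 lines: moy gzvi qlh iwlkf jop zyss bsr
Hunk 5: at line 1 remove [qlh] add [aazt] -> 7 lines: moy gzvi aazt iwlkf jop zyss bsr

Answer: moy
gzvi
aazt
iwlkf
jop
zyss
bsr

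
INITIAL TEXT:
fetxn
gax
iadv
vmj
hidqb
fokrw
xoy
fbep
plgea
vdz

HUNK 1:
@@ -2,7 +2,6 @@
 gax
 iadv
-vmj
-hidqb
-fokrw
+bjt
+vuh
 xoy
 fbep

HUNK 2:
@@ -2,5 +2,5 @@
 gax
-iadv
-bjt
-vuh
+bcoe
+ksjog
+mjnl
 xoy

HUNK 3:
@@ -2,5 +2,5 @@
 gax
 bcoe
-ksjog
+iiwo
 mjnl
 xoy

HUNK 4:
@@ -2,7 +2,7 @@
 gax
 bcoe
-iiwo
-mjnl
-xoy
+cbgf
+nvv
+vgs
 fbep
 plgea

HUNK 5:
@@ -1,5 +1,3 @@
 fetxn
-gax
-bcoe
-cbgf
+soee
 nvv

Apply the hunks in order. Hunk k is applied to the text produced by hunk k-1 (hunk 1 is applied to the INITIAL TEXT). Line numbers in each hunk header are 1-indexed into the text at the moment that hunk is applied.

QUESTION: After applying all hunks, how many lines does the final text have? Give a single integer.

Hunk 1: at line 2 remove [vmj,hidqb,fokrw] add [bjt,vuh] -> 9 lines: fetxn gax iadv bjt vuh xoy fbep plgea vdz
Hunk 2: at line 2 remove [iadv,bjt,vuh] add [bcoe,ksjog,mjnl] -> 9 lines: fetxn gax bcoe ksjog mjnl xoy fbep plgea vdz
Hunk 3: at line 2 remove [ksjog] add [iiwo] -> 9 lines: fetxn gax bcoe iiwo mjnl xoy fbep plgea vdz
Hunk 4: at line 2 remove [iiwo,mjnl,xoy] add [cbgf,nvv,vgs] -> 9 lines: fetxn gax bcoe cbgf nvv vgs fbep plgea vdz
Hunk 5: at line 1 remove [gax,bcoe,cbgf] add [soee] -> 7 lines: fetxn soee nvv vgs fbep plgea vdz
Final line count: 7

Answer: 7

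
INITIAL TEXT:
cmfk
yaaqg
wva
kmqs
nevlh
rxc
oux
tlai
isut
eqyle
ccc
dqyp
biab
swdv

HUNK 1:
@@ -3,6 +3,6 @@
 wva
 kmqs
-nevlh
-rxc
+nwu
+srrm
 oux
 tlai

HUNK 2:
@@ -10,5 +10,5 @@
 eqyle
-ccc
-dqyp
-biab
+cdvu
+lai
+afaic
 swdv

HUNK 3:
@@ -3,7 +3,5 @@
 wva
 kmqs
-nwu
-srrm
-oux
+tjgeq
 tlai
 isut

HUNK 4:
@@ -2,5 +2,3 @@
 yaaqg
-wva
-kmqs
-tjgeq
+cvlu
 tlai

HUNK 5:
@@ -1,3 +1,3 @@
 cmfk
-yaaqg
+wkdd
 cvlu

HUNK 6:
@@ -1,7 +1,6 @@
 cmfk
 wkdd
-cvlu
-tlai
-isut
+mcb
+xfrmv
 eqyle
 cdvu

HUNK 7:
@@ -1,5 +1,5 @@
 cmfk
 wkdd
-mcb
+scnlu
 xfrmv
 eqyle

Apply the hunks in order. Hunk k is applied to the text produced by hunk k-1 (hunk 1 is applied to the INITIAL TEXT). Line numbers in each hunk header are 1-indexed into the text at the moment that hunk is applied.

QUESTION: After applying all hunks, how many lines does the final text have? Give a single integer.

Hunk 1: at line 3 remove [nevlh,rxc] add [nwu,srrm] -> 14 lines: cmfk yaaqg wva kmqs nwu srrm oux tlai isut eqyle ccc dqyp biab swdv
Hunk 2: at line 10 remove [ccc,dqyp,biab] add [cdvu,lai,afaic] -> 14 lines: cmfk yaaqg wva kmqs nwu srrm oux tlai isut eqyle cdvu lai afaic swdv
Hunk 3: at line 3 remove [nwu,srrm,oux] add [tjgeq] -> 12 lines: cmfk yaaqg wva kmqs tjgeq tlai isut eqyle cdvu lai afaic swdv
Hunk 4: at line 2 remove [wva,kmqs,tjgeq] add [cvlu] -> 10 lines: cmfk yaaqg cvlu tlai isut eqyle cdvu lai afaic swdv
Hunk 5: at line 1 remove [yaaqg] add [wkdd] -> 10 lines: cmfk wkdd cvlu tlai isut eqyle cdvu lai afaic swdv
Hunk 6: at line 1 remove [cvlu,tlai,isut] add [mcb,xfrmv] -> 9 lines: cmfk wkdd mcb xfrmv eqyle cdvu lai afaic swdv
Hunk 7: at line 1 remove [mcb] add [scnlu] -> 9 lines: cmfk wkdd scnlu xfrmv eqyle cdvu lai afaic swdv
Final line count: 9

Answer: 9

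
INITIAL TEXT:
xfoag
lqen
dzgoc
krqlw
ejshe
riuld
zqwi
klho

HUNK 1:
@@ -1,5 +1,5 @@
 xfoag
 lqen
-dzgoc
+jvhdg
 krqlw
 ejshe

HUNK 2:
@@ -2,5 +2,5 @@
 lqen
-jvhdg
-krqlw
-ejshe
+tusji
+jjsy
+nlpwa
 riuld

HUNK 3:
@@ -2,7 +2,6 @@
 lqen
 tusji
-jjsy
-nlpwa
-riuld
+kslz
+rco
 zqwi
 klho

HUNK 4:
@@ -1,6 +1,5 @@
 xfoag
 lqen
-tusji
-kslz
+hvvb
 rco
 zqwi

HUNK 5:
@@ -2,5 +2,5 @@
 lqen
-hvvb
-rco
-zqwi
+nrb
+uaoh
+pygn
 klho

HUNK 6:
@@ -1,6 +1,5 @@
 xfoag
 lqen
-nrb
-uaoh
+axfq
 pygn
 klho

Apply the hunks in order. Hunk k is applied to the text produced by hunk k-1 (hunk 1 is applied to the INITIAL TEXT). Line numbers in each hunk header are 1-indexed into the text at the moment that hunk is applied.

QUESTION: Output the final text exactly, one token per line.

Hunk 1: at line 1 remove [dzgoc] add [jvhdg] -> 8 lines: xfoag lqen jvhdg krqlw ejshe riuld zqwi klho
Hunk 2: at line 2 remove [jvhdg,krqlw,ejshe] add [tusji,jjsy,nlpwa] -> 8 lines: xfoag lqen tusji jjsy nlpwa riuld zqwi klho
Hunk 3: at line 2 remove [jjsy,nlpwa,riuld] add [kslz,rco] -> 7 lines: xfoag lqen tusji kslz rco zqwi klho
Hunk 4: at line 1 remove [tusji,kslz] add [hvvb] -> 6 lines: xfoag lqen hvvb rco zqwi klho
Hunk 5: at line 2 remove [hvvb,rco,zqwi] add [nrb,uaoh,pygn] -> 6 lines: xfoag lqen nrb uaoh pygn klho
Hunk 6: at line 1 remove [nrb,uaoh] add [axfq] -> 5 lines: xfoag lqen axfq pygn klho

Answer: xfoag
lqen
axfq
pygn
klho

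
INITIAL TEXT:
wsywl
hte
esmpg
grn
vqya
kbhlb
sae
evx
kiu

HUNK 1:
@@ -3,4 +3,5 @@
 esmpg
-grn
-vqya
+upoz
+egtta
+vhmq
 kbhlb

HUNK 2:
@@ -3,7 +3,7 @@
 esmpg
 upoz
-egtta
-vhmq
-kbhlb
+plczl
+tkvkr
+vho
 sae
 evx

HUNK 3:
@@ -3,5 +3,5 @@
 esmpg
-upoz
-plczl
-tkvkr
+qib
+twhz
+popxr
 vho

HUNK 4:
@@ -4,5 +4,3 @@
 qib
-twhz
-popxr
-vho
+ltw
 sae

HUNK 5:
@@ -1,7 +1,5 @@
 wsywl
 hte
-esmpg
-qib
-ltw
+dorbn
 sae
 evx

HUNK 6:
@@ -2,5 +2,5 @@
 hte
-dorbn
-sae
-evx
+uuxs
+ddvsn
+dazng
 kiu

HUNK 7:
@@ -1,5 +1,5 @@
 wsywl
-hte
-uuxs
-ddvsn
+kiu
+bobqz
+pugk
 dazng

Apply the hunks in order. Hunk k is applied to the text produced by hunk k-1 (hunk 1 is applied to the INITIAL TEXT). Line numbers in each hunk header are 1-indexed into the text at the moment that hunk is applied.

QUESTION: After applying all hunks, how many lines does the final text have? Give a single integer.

Answer: 6

Derivation:
Hunk 1: at line 3 remove [grn,vqya] add [upoz,egtta,vhmq] -> 10 lines: wsywl hte esmpg upoz egtta vhmq kbhlb sae evx kiu
Hunk 2: at line 3 remove [egtta,vhmq,kbhlb] add [plczl,tkvkr,vho] -> 10 lines: wsywl hte esmpg upoz plczl tkvkr vho sae evx kiu
Hunk 3: at line 3 remove [upoz,plczl,tkvkr] add [qib,twhz,popxr] -> 10 lines: wsywl hte esmpg qib twhz popxr vho sae evx kiu
Hunk 4: at line 4 remove [twhz,popxr,vho] add [ltw] -> 8 lines: wsywl hte esmpg qib ltw sae evx kiu
Hunk 5: at line 1 remove [esmpg,qib,ltw] add [dorbn] -> 6 lines: wsywl hte dorbn sae evx kiu
Hunk 6: at line 2 remove [dorbn,sae,evx] add [uuxs,ddvsn,dazng] -> 6 lines: wsywl hte uuxs ddvsn dazng kiu
Hunk 7: at line 1 remove [hte,uuxs,ddvsn] add [kiu,bobqz,pugk] -> 6 lines: wsywl kiu bobqz pugk dazng kiu
Final line count: 6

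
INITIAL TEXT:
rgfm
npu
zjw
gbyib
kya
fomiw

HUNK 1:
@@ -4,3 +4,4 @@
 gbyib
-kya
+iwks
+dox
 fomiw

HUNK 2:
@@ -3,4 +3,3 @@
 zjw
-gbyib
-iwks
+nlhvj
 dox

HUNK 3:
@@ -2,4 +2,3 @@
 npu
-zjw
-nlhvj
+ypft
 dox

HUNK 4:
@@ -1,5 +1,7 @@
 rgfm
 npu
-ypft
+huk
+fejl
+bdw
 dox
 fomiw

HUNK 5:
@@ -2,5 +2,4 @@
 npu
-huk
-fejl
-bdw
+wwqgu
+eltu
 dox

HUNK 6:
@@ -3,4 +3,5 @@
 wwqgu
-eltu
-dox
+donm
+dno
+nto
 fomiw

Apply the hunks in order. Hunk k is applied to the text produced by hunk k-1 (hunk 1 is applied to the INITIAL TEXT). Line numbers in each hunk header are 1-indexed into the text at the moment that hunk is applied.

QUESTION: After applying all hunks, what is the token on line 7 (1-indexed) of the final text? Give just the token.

Hunk 1: at line 4 remove [kya] add [iwks,dox] -> 7 lines: rgfm npu zjw gbyib iwks dox fomiw
Hunk 2: at line 3 remove [gbyib,iwks] add [nlhvj] -> 6 lines: rgfm npu zjw nlhvj dox fomiw
Hunk 3: at line 2 remove [zjw,nlhvj] add [ypft] -> 5 lines: rgfm npu ypft dox fomiw
Hunk 4: at line 1 remove [ypft] add [huk,fejl,bdw] -> 7 lines: rgfm npu huk fejl bdw dox fomiw
Hunk 5: at line 2 remove [huk,fejl,bdw] add [wwqgu,eltu] -> 6 lines: rgfm npu wwqgu eltu dox fomiw
Hunk 6: at line 3 remove [eltu,dox] add [donm,dno,nto] -> 7 lines: rgfm npu wwqgu donm dno nto fomiw
Final line 7: fomiw

Answer: fomiw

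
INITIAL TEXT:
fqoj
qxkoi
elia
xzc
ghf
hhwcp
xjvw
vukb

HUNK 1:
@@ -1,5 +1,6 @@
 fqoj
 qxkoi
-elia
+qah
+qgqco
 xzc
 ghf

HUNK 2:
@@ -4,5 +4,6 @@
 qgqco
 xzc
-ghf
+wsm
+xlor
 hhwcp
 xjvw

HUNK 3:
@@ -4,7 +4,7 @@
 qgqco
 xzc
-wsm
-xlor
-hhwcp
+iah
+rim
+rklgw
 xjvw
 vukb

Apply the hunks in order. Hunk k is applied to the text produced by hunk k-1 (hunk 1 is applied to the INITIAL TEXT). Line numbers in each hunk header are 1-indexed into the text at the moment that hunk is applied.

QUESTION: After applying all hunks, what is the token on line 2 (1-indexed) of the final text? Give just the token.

Answer: qxkoi

Derivation:
Hunk 1: at line 1 remove [elia] add [qah,qgqco] -> 9 lines: fqoj qxkoi qah qgqco xzc ghf hhwcp xjvw vukb
Hunk 2: at line 4 remove [ghf] add [wsm,xlor] -> 10 lines: fqoj qxkoi qah qgqco xzc wsm xlor hhwcp xjvw vukb
Hunk 3: at line 4 remove [wsm,xlor,hhwcp] add [iah,rim,rklgw] -> 10 lines: fqoj qxkoi qah qgqco xzc iah rim rklgw xjvw vukb
Final line 2: qxkoi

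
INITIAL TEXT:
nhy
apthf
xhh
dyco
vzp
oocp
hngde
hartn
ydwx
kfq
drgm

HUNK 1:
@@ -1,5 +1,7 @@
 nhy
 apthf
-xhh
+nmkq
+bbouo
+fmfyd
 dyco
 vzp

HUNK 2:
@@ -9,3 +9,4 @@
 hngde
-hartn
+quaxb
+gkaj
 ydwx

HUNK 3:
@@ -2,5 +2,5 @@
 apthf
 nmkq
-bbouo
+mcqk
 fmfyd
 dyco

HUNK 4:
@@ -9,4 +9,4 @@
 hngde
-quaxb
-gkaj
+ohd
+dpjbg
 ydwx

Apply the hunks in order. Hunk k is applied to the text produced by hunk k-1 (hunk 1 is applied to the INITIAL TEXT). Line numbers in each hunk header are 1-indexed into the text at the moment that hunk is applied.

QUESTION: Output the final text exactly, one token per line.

Hunk 1: at line 1 remove [xhh] add [nmkq,bbouo,fmfyd] -> 13 lines: nhy apthf nmkq bbouo fmfyd dyco vzp oocp hngde hartn ydwx kfq drgm
Hunk 2: at line 9 remove [hartn] add [quaxb,gkaj] -> 14 lines: nhy apthf nmkq bbouo fmfyd dyco vzp oocp hngde quaxb gkaj ydwx kfq drgm
Hunk 3: at line 2 remove [bbouo] add [mcqk] -> 14 lines: nhy apthf nmkq mcqk fmfyd dyco vzp oocp hngde quaxb gkaj ydwx kfq drgm
Hunk 4: at line 9 remove [quaxb,gkaj] add [ohd,dpjbg] -> 14 lines: nhy apthf nmkq mcqk fmfyd dyco vzp oocp hngde ohd dpjbg ydwx kfq drgm

Answer: nhy
apthf
nmkq
mcqk
fmfyd
dyco
vzp
oocp
hngde
ohd
dpjbg
ydwx
kfq
drgm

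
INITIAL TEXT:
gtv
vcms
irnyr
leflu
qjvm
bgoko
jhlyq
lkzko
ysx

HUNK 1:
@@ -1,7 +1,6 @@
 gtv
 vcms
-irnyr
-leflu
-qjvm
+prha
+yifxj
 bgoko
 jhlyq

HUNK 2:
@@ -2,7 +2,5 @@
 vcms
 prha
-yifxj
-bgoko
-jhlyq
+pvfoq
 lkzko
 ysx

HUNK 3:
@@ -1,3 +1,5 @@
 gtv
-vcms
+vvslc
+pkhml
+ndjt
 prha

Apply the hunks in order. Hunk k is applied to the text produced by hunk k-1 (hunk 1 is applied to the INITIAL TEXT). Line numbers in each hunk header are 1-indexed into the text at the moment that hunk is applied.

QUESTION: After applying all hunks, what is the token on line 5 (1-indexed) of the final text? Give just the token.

Answer: prha

Derivation:
Hunk 1: at line 1 remove [irnyr,leflu,qjvm] add [prha,yifxj] -> 8 lines: gtv vcms prha yifxj bgoko jhlyq lkzko ysx
Hunk 2: at line 2 remove [yifxj,bgoko,jhlyq] add [pvfoq] -> 6 lines: gtv vcms prha pvfoq lkzko ysx
Hunk 3: at line 1 remove [vcms] add [vvslc,pkhml,ndjt] -> 8 lines: gtv vvslc pkhml ndjt prha pvfoq lkzko ysx
Final line 5: prha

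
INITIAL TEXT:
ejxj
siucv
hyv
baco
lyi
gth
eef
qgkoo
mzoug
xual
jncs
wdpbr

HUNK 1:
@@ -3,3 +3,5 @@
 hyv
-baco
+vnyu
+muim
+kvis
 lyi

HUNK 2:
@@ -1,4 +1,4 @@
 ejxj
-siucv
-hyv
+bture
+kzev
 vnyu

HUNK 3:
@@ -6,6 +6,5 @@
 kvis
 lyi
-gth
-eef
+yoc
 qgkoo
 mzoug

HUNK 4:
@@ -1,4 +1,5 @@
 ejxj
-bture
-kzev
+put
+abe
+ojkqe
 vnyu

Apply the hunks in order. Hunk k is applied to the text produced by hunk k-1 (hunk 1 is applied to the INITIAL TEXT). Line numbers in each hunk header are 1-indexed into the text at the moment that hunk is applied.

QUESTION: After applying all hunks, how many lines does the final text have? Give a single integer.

Hunk 1: at line 3 remove [baco] add [vnyu,muim,kvis] -> 14 lines: ejxj siucv hyv vnyu muim kvis lyi gth eef qgkoo mzoug xual jncs wdpbr
Hunk 2: at line 1 remove [siucv,hyv] add [bture,kzev] -> 14 lines: ejxj bture kzev vnyu muim kvis lyi gth eef qgkoo mzoug xual jncs wdpbr
Hunk 3: at line 6 remove [gth,eef] add [yoc] -> 13 lines: ejxj bture kzev vnyu muim kvis lyi yoc qgkoo mzoug xual jncs wdpbr
Hunk 4: at line 1 remove [bture,kzev] add [put,abe,ojkqe] -> 14 lines: ejxj put abe ojkqe vnyu muim kvis lyi yoc qgkoo mzoug xual jncs wdpbr
Final line count: 14

Answer: 14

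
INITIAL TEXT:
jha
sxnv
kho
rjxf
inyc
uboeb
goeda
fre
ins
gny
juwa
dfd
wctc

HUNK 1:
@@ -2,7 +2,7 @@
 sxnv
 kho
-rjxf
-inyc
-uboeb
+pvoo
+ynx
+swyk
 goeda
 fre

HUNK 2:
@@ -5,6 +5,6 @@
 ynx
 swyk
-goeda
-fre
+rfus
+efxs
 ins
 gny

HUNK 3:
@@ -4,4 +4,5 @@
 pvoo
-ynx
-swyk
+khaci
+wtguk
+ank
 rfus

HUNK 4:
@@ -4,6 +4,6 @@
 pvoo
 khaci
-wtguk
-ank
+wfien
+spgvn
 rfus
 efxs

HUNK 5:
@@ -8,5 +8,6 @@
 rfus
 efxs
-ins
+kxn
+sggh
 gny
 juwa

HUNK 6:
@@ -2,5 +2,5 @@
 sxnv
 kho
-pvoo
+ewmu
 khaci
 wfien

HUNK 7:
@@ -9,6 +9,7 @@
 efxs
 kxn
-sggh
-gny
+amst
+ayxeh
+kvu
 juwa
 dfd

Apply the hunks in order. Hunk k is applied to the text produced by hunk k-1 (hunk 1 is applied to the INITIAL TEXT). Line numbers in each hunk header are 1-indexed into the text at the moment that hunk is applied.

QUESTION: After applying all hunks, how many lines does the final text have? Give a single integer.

Answer: 16

Derivation:
Hunk 1: at line 2 remove [rjxf,inyc,uboeb] add [pvoo,ynx,swyk] -> 13 lines: jha sxnv kho pvoo ynx swyk goeda fre ins gny juwa dfd wctc
Hunk 2: at line 5 remove [goeda,fre] add [rfus,efxs] -> 13 lines: jha sxnv kho pvoo ynx swyk rfus efxs ins gny juwa dfd wctc
Hunk 3: at line 4 remove [ynx,swyk] add [khaci,wtguk,ank] -> 14 lines: jha sxnv kho pvoo khaci wtguk ank rfus efxs ins gny juwa dfd wctc
Hunk 4: at line 4 remove [wtguk,ank] add [wfien,spgvn] -> 14 lines: jha sxnv kho pvoo khaci wfien spgvn rfus efxs ins gny juwa dfd wctc
Hunk 5: at line 8 remove [ins] add [kxn,sggh] -> 15 lines: jha sxnv kho pvoo khaci wfien spgvn rfus efxs kxn sggh gny juwa dfd wctc
Hunk 6: at line 2 remove [pvoo] add [ewmu] -> 15 lines: jha sxnv kho ewmu khaci wfien spgvn rfus efxs kxn sggh gny juwa dfd wctc
Hunk 7: at line 9 remove [sggh,gny] add [amst,ayxeh,kvu] -> 16 lines: jha sxnv kho ewmu khaci wfien spgvn rfus efxs kxn amst ayxeh kvu juwa dfd wctc
Final line count: 16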